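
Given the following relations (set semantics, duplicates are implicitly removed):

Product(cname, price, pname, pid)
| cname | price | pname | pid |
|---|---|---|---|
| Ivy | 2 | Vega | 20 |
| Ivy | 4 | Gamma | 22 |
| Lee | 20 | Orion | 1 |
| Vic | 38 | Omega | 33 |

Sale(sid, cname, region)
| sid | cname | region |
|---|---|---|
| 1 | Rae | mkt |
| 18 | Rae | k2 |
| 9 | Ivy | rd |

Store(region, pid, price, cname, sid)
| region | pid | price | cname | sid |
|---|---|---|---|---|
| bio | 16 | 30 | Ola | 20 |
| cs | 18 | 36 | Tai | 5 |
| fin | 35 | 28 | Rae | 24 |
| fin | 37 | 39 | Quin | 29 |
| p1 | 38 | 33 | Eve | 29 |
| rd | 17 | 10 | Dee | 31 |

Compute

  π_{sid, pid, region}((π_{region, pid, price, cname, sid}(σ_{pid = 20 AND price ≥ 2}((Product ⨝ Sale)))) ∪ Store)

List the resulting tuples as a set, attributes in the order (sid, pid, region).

{(20, 16, bio), (24, 35, fin), (29, 37, fin), (29, 38, p1), (31, 17, rd), (5, 18, cs), (9, 20, rd)}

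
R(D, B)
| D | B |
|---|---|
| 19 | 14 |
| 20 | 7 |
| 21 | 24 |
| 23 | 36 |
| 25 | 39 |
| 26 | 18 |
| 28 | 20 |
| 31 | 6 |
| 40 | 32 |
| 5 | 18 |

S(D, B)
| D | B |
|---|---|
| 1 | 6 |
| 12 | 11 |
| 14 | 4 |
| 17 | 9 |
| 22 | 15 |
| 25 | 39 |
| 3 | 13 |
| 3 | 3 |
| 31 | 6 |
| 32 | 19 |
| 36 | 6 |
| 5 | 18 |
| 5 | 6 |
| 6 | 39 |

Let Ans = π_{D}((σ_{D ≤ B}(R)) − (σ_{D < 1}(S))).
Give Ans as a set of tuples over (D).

σ[D ≤ B]: keep tuples satisfying D ≤ B → {(21, 24), (23, 36), (25, 39), (5, 18)}
σ[D < 1]: keep tuples satisfying D < 1 → {}
Set difference of the two operands is {(21, 24), (23, 36), (25, 39), (5, 18)}.
Keep only column(s) D: {21, 23, 25, 5}

{21, 23, 25, 5}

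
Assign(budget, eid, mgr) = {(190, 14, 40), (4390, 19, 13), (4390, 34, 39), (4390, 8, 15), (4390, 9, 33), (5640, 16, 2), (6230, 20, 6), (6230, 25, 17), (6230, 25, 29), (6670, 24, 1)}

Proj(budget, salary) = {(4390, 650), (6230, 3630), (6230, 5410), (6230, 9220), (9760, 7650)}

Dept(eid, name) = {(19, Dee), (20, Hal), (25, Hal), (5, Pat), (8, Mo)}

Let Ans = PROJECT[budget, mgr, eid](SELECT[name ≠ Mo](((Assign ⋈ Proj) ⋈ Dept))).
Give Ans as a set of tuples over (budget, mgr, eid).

{(4390, 13, 19), (6230, 17, 25), (6230, 29, 25), (6230, 6, 20)}

Assign ⋈ Proj (natural join on budget): {(4390, 19, 13, 650), (4390, 34, 39, 650), (4390, 8, 15, 650), (4390, 9, 33, 650), (6230, 20, 6, 3630), (6230, 20, 6, 5410), (6230, 20, 6, 9220), (6230, 25, 17, 3630), (6230, 25, 17, 5410), (6230, 25, 17, 9220), (6230, 25, 29, 3630), (6230, 25, 29, 5410), (6230, 25, 29, 9220)}
(Assign ⋈ Proj) ⋈ Dept (natural join on eid): {(4390, 19, 13, 650, Dee), (4390, 8, 15, 650, Mo), (6230, 20, 6, 3630, Hal), (6230, 20, 6, 5410, Hal), (6230, 20, 6, 9220, Hal), (6230, 25, 17, 3630, Hal), (6230, 25, 17, 5410, Hal), (6230, 25, 17, 9220, Hal), (6230, 25, 29, 3630, Hal), (6230, 25, 29, 5410, Hal), (6230, 25, 29, 9220, Hal)}
Apply σ_{name ≠ Mo}; surviving tuples: {(4390, 19, 13, 650, Dee), (6230, 20, 6, 3630, Hal), (6230, 20, 6, 5410, Hal), (6230, 20, 6, 9220, Hal), (6230, 25, 17, 3630, Hal), (6230, 25, 17, 5410, Hal), (6230, 25, 17, 9220, Hal), (6230, 25, 29, 3630, Hal), (6230, 25, 29, 5410, Hal), (6230, 25, 29, 9220, Hal)}
Projecting to budget, mgr, eid (6 duplicate(s) eliminated): {(4390, 13, 19), (6230, 17, 25), (6230, 29, 25), (6230, 6, 20)}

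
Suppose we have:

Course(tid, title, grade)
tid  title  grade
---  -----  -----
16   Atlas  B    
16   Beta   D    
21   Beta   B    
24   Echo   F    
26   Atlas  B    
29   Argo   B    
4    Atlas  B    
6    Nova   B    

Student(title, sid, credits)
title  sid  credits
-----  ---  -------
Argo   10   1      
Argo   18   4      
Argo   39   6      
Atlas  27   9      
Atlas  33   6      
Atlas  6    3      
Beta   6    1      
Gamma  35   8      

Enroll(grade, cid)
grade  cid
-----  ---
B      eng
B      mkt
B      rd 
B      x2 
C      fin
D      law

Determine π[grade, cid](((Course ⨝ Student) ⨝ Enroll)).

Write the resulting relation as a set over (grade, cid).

{(B, eng), (B, mkt), (B, rd), (B, x2), (D, law)}

Natural join on title: {(16, Atlas, B, 27, 9), (16, Atlas, B, 33, 6), (16, Atlas, B, 6, 3), (16, Beta, D, 6, 1), (21, Beta, B, 6, 1), (26, Atlas, B, 27, 9), (26, Atlas, B, 33, 6), (26, Atlas, B, 6, 3), (29, Argo, B, 10, 1), (29, Argo, B, 18, 4), (29, Argo, B, 39, 6), (4, Atlas, B, 27, 9), (4, Atlas, B, 33, 6), (4, Atlas, B, 6, 3)}
Natural join on grade: {(16, Atlas, B, 27, 9, eng), (16, Atlas, B, 27, 9, mkt), (16, Atlas, B, 27, 9, rd), (16, Atlas, B, 27, 9, x2), (16, Atlas, B, 33, 6, eng), (16, Atlas, B, 33, 6, mkt), (16, Atlas, B, 33, 6, rd), (16, Atlas, B, 33, 6, x2), (16, Atlas, B, 6, 3, eng), (16, Atlas, B, 6, 3, mkt), (16, Atlas, B, 6, 3, rd), (16, Atlas, B, 6, 3, x2), (16, Beta, D, 6, 1, law), (21, Beta, B, 6, 1, eng), (21, Beta, B, 6, 1, mkt), (21, Beta, B, 6, 1, rd), (21, Beta, B, 6, 1, x2), (26, Atlas, B, 27, 9, eng), (26, Atlas, B, 27, 9, mkt), (26, Atlas, B, 27, 9, rd), (26, Atlas, B, 27, 9, x2), (26, Atlas, B, 33, 6, eng), (26, Atlas, B, 33, 6, mkt), (26, Atlas, B, 33, 6, rd), (26, Atlas, B, 33, 6, x2), (26, Atlas, B, 6, 3, eng), (26, Atlas, B, 6, 3, mkt), (26, Atlas, B, 6, 3, rd), (26, Atlas, B, 6, 3, x2), (29, Argo, B, 10, 1, eng), (29, Argo, B, 10, 1, mkt), (29, Argo, B, 10, 1, rd), (29, Argo, B, 10, 1, x2), (29, Argo, B, 18, 4, eng), (29, Argo, B, 18, 4, mkt), (29, Argo, B, 18, 4, rd), (29, Argo, B, 18, 4, x2), (29, Argo, B, 39, 6, eng), (29, Argo, B, 39, 6, mkt), (29, Argo, B, 39, 6, rd), (29, Argo, B, 39, 6, x2), (4, Atlas, B, 27, 9, eng), (4, Atlas, B, 27, 9, mkt), (4, Atlas, B, 27, 9, rd), (4, Atlas, B, 27, 9, x2), (4, Atlas, B, 33, 6, eng), (4, Atlas, B, 33, 6, mkt), (4, Atlas, B, 33, 6, rd), (4, Atlas, B, 33, 6, x2), (4, Atlas, B, 6, 3, eng), (4, Atlas, B, 6, 3, mkt), (4, Atlas, B, 6, 3, rd), (4, Atlas, B, 6, 3, x2)}
Keep only column(s) grade, cid (48 duplicate(s) eliminated): {(B, eng), (B, mkt), (B, rd), (B, x2), (D, law)}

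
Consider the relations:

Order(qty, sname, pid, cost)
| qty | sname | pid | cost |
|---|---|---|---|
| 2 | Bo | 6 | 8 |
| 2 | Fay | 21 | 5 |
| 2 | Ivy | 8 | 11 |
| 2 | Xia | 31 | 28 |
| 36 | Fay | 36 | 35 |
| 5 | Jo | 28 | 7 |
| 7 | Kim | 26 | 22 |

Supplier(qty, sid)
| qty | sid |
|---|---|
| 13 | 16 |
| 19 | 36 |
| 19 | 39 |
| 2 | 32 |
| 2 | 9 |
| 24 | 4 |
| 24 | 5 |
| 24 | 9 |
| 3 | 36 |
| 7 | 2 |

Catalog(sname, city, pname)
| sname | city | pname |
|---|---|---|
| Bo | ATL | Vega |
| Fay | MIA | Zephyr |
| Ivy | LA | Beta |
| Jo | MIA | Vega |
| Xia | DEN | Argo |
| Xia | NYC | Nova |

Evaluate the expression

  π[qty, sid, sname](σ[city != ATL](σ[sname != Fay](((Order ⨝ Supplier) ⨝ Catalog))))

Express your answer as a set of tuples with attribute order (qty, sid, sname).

{(2, 32, Ivy), (2, 32, Xia), (2, 9, Ivy), (2, 9, Xia)}

Natural join on qty: {(2, Bo, 6, 8, 32), (2, Bo, 6, 8, 9), (2, Fay, 21, 5, 32), (2, Fay, 21, 5, 9), (2, Ivy, 8, 11, 32), (2, Ivy, 8, 11, 9), (2, Xia, 31, 28, 32), (2, Xia, 31, 28, 9), (7, Kim, 26, 22, 2)}
Natural join on sname: {(2, Bo, 6, 8, 32, ATL, Vega), (2, Bo, 6, 8, 9, ATL, Vega), (2, Fay, 21, 5, 32, MIA, Zephyr), (2, Fay, 21, 5, 9, MIA, Zephyr), (2, Ivy, 8, 11, 32, LA, Beta), (2, Ivy, 8, 11, 9, LA, Beta), (2, Xia, 31, 28, 32, DEN, Argo), (2, Xia, 31, 28, 32, NYC, Nova), (2, Xia, 31, 28, 9, DEN, Argo), (2, Xia, 31, 28, 9, NYC, Nova)}
σ[sname != Fay]: keep tuples satisfying sname != Fay → {(2, Bo, 6, 8, 32, ATL, Vega), (2, Bo, 6, 8, 9, ATL, Vega), (2, Ivy, 8, 11, 32, LA, Beta), (2, Ivy, 8, 11, 9, LA, Beta), (2, Xia, 31, 28, 32, DEN, Argo), (2, Xia, 31, 28, 32, NYC, Nova), (2, Xia, 31, 28, 9, DEN, Argo), (2, Xia, 31, 28, 9, NYC, Nova)}
σ[city != ATL]: keep tuples satisfying city != ATL → {(2, Ivy, 8, 11, 32, LA, Beta), (2, Ivy, 8, 11, 9, LA, Beta), (2, Xia, 31, 28, 32, DEN, Argo), (2, Xia, 31, 28, 32, NYC, Nova), (2, Xia, 31, 28, 9, DEN, Argo), (2, Xia, 31, 28, 9, NYC, Nova)}
Projecting to qty, sid, sname (2 duplicate(s) eliminated): {(2, 32, Ivy), (2, 32, Xia), (2, 9, Ivy), (2, 9, Xia)}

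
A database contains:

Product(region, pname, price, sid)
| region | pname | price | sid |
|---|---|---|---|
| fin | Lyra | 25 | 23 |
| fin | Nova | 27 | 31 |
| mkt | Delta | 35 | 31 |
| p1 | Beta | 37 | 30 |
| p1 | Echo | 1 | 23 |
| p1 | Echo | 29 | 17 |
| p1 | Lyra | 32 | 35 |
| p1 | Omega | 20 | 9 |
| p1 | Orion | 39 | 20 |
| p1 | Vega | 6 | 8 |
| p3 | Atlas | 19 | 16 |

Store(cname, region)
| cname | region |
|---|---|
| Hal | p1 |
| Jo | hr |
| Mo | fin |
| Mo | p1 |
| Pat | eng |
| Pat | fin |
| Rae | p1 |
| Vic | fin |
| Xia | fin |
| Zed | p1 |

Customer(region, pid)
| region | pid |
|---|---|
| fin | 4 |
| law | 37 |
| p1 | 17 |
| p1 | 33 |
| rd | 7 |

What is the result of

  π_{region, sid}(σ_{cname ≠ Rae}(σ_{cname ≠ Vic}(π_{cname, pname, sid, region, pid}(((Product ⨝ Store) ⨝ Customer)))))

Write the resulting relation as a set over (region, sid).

{(fin, 23), (fin, 31), (p1, 17), (p1, 20), (p1, 23), (p1, 30), (p1, 35), (p1, 8), (p1, 9)}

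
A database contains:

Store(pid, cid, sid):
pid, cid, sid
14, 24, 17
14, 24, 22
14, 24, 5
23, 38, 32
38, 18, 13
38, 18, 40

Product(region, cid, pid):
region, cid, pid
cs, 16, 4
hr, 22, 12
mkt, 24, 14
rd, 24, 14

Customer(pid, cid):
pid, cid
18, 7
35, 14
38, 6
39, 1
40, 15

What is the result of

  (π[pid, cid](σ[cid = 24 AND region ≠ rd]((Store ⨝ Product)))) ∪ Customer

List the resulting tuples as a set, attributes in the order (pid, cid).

{(14, 24), (18, 7), (35, 14), (38, 6), (39, 1), (40, 15)}

Joining Store and Product on pid, cid yields {(14, 24, 17, mkt), (14, 24, 17, rd), (14, 24, 22, mkt), (14, 24, 22, rd), (14, 24, 5, mkt), (14, 24, 5, rd)}.
Filtering on cid = 24 AND region ≠ rd leaves {(14, 24, 17, mkt), (14, 24, 22, mkt), (14, 24, 5, mkt)}.
π_{pid, cid} gives {(14, 24)} (2 duplicate(s) eliminated).
Taking the union: {(14, 24), (18, 7), (35, 14), (38, 6), (39, 1), (40, 15)}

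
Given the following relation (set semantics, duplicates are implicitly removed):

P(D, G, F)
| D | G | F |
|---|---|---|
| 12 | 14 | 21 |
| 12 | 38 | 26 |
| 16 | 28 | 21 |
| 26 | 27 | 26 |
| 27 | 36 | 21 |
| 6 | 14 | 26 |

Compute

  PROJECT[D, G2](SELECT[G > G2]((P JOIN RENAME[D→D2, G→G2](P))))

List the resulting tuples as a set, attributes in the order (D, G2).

ρ[D→D2, G→G2]: schema becomes (D2, G2, F); tuples unchanged.
Joining P and RENAME[D→D2, G→G2](P) on F yields {(12, 14, 21, 12, 14), (12, 14, 21, 16, 28), (12, 14, 21, 27, 36), (12, 38, 26, 12, 38), (12, 38, 26, 26, 27), (12, 38, 26, 6, 14), (16, 28, 21, 12, 14), (16, 28, 21, 16, 28), (16, 28, 21, 27, 36), (26, 27, 26, 12, 38), (26, 27, 26, 26, 27), (26, 27, 26, 6, 14), (27, 36, 21, 12, 14), (27, 36, 21, 16, 28), (27, 36, 21, 27, 36), (6, 14, 26, 12, 38), (6, 14, 26, 26, 27), (6, 14, 26, 6, 14)}.
σ[G > G2]: keep tuples satisfying G > G2 → {(12, 38, 26, 26, 27), (12, 38, 26, 6, 14), (16, 28, 21, 12, 14), (26, 27, 26, 6, 14), (27, 36, 21, 12, 14), (27, 36, 21, 16, 28)}
Keep only column(s) D, G2: {(12, 14), (12, 27), (16, 14), (26, 14), (27, 14), (27, 28)}

{(12, 14), (12, 27), (16, 14), (26, 14), (27, 14), (27, 28)}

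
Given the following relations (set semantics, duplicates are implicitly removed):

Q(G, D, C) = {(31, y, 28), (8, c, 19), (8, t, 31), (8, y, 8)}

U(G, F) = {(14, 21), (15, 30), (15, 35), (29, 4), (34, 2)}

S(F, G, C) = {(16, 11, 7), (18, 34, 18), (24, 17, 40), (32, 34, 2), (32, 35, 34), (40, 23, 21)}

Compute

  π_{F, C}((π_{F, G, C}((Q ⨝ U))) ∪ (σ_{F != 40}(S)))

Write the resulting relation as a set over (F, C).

Joining Q and U on G yields {}.
π_{F, G, C} gives {}.
Filtering on F != 40 leaves {(16, 11, 7), (18, 34, 18), (24, 17, 40), (32, 34, 2), (32, 35, 34)}.
Union: {} with {(16, 11, 7), (18, 34, 18), (24, 17, 40), (32, 34, 2), (32, 35, 34)} → {(16, 11, 7), (18, 34, 18), (24, 17, 40), (32, 34, 2), (32, 35, 34)}
π_{F, C} gives {(16, 7), (18, 18), (24, 40), (32, 2), (32, 34)}.

{(16, 7), (18, 18), (24, 40), (32, 2), (32, 34)}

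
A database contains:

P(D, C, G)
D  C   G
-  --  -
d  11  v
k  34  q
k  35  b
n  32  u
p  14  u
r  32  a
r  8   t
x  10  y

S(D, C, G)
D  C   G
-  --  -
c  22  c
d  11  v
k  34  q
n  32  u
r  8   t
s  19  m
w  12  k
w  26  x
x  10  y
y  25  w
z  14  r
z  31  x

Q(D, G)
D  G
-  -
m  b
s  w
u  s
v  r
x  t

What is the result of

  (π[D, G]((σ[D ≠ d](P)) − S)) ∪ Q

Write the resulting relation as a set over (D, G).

σ[D ≠ d]: keep tuples satisfying D ≠ d → {(k, 34, q), (k, 35, b), (n, 32, u), (p, 14, u), (r, 32, a), (r, 8, t), (x, 10, y)}
Taking the difference: {(k, 35, b), (p, 14, u), (r, 32, a)}
π[D, G]: project onto (D, G) → {(k, b), (p, u), (r, a)}
Taking the union: {(k, b), (m, b), (p, u), (r, a), (s, w), (u, s), (v, r), (x, t)}

{(k, b), (m, b), (p, u), (r, a), (s, w), (u, s), (v, r), (x, t)}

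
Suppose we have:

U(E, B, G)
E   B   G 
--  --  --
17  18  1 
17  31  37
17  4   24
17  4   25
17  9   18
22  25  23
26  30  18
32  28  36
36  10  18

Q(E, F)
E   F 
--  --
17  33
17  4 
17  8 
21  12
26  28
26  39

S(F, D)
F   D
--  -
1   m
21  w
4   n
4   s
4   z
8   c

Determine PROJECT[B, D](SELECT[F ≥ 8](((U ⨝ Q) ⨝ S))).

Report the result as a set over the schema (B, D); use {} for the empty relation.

{(18, c), (31, c), (4, c), (9, c)}

Joining U and Q on E yields {(17, 18, 1, 33), (17, 18, 1, 4), (17, 18, 1, 8), (17, 31, 37, 33), (17, 31, 37, 4), (17, 31, 37, 8), (17, 4, 24, 33), (17, 4, 24, 4), (17, 4, 24, 8), (17, 4, 25, 33), (17, 4, 25, 4), (17, 4, 25, 8), (17, 9, 18, 33), (17, 9, 18, 4), (17, 9, 18, 8), (26, 30, 18, 28), (26, 30, 18, 39)}.
Joining (U ⨝ Q) and S on F yields {(17, 18, 1, 4, n), (17, 18, 1, 4, s), (17, 18, 1, 4, z), (17, 18, 1, 8, c), (17, 31, 37, 4, n), (17, 31, 37, 4, s), (17, 31, 37, 4, z), (17, 31, 37, 8, c), (17, 4, 24, 4, n), (17, 4, 24, 4, s), (17, 4, 24, 4, z), (17, 4, 24, 8, c), (17, 4, 25, 4, n), (17, 4, 25, 4, s), (17, 4, 25, 4, z), (17, 4, 25, 8, c), (17, 9, 18, 4, n), (17, 9, 18, 4, s), (17, 9, 18, 4, z), (17, 9, 18, 8, c)}.
σ[F ≥ 8]: keep tuples satisfying F ≥ 8 → {(17, 18, 1, 8, c), (17, 31, 37, 8, c), (17, 4, 24, 8, c), (17, 4, 25, 8, c), (17, 9, 18, 8, c)}
π_{B, D} gives {(18, c), (31, c), (4, c), (9, c)} (1 duplicate(s) eliminated).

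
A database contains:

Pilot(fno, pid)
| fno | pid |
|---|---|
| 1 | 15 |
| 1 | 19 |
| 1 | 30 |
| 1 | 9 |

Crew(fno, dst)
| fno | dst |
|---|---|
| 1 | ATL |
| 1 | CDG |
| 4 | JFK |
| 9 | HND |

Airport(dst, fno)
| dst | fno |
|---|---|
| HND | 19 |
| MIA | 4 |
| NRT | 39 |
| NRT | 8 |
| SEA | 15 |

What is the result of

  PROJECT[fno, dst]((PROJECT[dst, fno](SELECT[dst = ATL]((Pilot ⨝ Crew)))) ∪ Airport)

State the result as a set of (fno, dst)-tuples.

Natural join on fno: {(1, 15, ATL), (1, 15, CDG), (1, 19, ATL), (1, 19, CDG), (1, 30, ATL), (1, 30, CDG), (1, 9, ATL), (1, 9, CDG)}
Filtering on dst = ATL leaves {(1, 15, ATL), (1, 19, ATL), (1, 30, ATL), (1, 9, ATL)}.
Projecting to dst, fno (3 duplicate(s) eliminated): {(ATL, 1)}
Taking the union: {(ATL, 1), (HND, 19), (MIA, 4), (NRT, 39), (NRT, 8), (SEA, 15)}
Projecting to fno, dst: {(1, ATL), (15, SEA), (19, HND), (39, NRT), (4, MIA), (8, NRT)}

{(1, ATL), (15, SEA), (19, HND), (39, NRT), (4, MIA), (8, NRT)}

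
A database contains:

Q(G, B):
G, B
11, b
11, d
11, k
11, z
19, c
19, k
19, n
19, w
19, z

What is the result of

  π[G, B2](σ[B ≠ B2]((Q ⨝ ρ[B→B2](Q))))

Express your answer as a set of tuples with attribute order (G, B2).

ρ[B→B2]: schema becomes (G, B2); tuples unchanged.
Joining Q and ρ[B→B2](Q) on G yields {(11, b, b), (11, b, d), (11, b, k), (11, b, z), (11, d, b), (11, d, d), (11, d, k), (11, d, z), (11, k, b), (11, k, d), (11, k, k), (11, k, z), (11, z, b), (11, z, d), (11, z, k), (11, z, z), (19, c, c), (19, c, k), (19, c, n), (19, c, w), (19, c, z), (19, k, c), (19, k, k), (19, k, n), (19, k, w), (19, k, z), (19, n, c), (19, n, k), (19, n, n), (19, n, w), (19, n, z), (19, w, c), (19, w, k), (19, w, n), (19, w, w), (19, w, z), (19, z, c), (19, z, k), (19, z, n), (19, z, w), (19, z, z)}.
σ[B ≠ B2]: keep tuples satisfying B ≠ B2 → {(11, b, d), (11, b, k), (11, b, z), (11, d, b), (11, d, k), (11, d, z), (11, k, b), (11, k, d), (11, k, z), (11, z, b), (11, z, d), (11, z, k), (19, c, k), (19, c, n), (19, c, w), (19, c, z), (19, k, c), (19, k, n), (19, k, w), (19, k, z), (19, n, c), (19, n, k), (19, n, w), (19, n, z), (19, w, c), (19, w, k), (19, w, n), (19, w, z), (19, z, c), (19, z, k), (19, z, n), (19, z, w)}
Projecting to G, B2 (23 duplicate(s) eliminated): {(11, b), (11, d), (11, k), (11, z), (19, c), (19, k), (19, n), (19, w), (19, z)}

{(11, b), (11, d), (11, k), (11, z), (19, c), (19, k), (19, n), (19, w), (19, z)}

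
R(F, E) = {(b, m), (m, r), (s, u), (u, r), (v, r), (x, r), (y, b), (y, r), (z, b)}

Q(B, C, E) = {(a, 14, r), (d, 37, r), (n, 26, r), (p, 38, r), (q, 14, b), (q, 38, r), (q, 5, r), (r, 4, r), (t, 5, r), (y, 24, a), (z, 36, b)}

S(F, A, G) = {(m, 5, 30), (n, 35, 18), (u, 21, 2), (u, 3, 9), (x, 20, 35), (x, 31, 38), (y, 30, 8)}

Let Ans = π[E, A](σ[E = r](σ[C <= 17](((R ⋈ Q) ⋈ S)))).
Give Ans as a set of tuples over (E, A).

{(r, 20), (r, 21), (r, 3), (r, 30), (r, 31), (r, 5)}

R ⋈ Q (natural join on E): {(m, r, a, 14), (m, r, d, 37), (m, r, n, 26), (m, r, p, 38), (m, r, q, 38), (m, r, q, 5), (m, r, r, 4), (m, r, t, 5), (u, r, a, 14), (u, r, d, 37), (u, r, n, 26), (u, r, p, 38), (u, r, q, 38), (u, r, q, 5), (u, r, r, 4), (u, r, t, 5), (v, r, a, 14), (v, r, d, 37), (v, r, n, 26), (v, r, p, 38), (v, r, q, 38), (v, r, q, 5), (v, r, r, 4), (v, r, t, 5), (x, r, a, 14), (x, r, d, 37), (x, r, n, 26), (x, r, p, 38), (x, r, q, 38), (x, r, q, 5), (x, r, r, 4), (x, r, t, 5), (y, b, q, 14), (y, b, z, 36), (y, r, a, 14), (y, r, d, 37), (y, r, n, 26), (y, r, p, 38), (y, r, q, 38), (y, r, q, 5), (y, r, r, 4), (y, r, t, 5), (z, b, q, 14), (z, b, z, 36)}
(R ⋈ Q) ⋈ S (natural join on F): {(m, r, a, 14, 5, 30), (m, r, d, 37, 5, 30), (m, r, n, 26, 5, 30), (m, r, p, 38, 5, 30), (m, r, q, 38, 5, 30), (m, r, q, 5, 5, 30), (m, r, r, 4, 5, 30), (m, r, t, 5, 5, 30), (u, r, a, 14, 21, 2), (u, r, a, 14, 3, 9), (u, r, d, 37, 21, 2), (u, r, d, 37, 3, 9), (u, r, n, 26, 21, 2), (u, r, n, 26, 3, 9), (u, r, p, 38, 21, 2), (u, r, p, 38, 3, 9), (u, r, q, 38, 21, 2), (u, r, q, 38, 3, 9), (u, r, q, 5, 21, 2), (u, r, q, 5, 3, 9), (u, r, r, 4, 21, 2), (u, r, r, 4, 3, 9), (u, r, t, 5, 21, 2), (u, r, t, 5, 3, 9), (x, r, a, 14, 20, 35), (x, r, a, 14, 31, 38), (x, r, d, 37, 20, 35), (x, r, d, 37, 31, 38), (x, r, n, 26, 20, 35), (x, r, n, 26, 31, 38), (x, r, p, 38, 20, 35), (x, r, p, 38, 31, 38), (x, r, q, 38, 20, 35), (x, r, q, 38, 31, 38), (x, r, q, 5, 20, 35), (x, r, q, 5, 31, 38), (x, r, r, 4, 20, 35), (x, r, r, 4, 31, 38), (x, r, t, 5, 20, 35), (x, r, t, 5, 31, 38), (y, b, q, 14, 30, 8), (y, b, z, 36, 30, 8), (y, r, a, 14, 30, 8), (y, r, d, 37, 30, 8), (y, r, n, 26, 30, 8), (y, r, p, 38, 30, 8), (y, r, q, 38, 30, 8), (y, r, q, 5, 30, 8), (y, r, r, 4, 30, 8), (y, r, t, 5, 30, 8)}
σ[C <= 17]: keep tuples satisfying C <= 17 → {(m, r, a, 14, 5, 30), (m, r, q, 5, 5, 30), (m, r, r, 4, 5, 30), (m, r, t, 5, 5, 30), (u, r, a, 14, 21, 2), (u, r, a, 14, 3, 9), (u, r, q, 5, 21, 2), (u, r, q, 5, 3, 9), (u, r, r, 4, 21, 2), (u, r, r, 4, 3, 9), (u, r, t, 5, 21, 2), (u, r, t, 5, 3, 9), (x, r, a, 14, 20, 35), (x, r, a, 14, 31, 38), (x, r, q, 5, 20, 35), (x, r, q, 5, 31, 38), (x, r, r, 4, 20, 35), (x, r, r, 4, 31, 38), (x, r, t, 5, 20, 35), (x, r, t, 5, 31, 38), (y, b, q, 14, 30, 8), (y, r, a, 14, 30, 8), (y, r, q, 5, 30, 8), (y, r, r, 4, 30, 8), (y, r, t, 5, 30, 8)}
σ[E = r]: keep tuples satisfying E = r → {(m, r, a, 14, 5, 30), (m, r, q, 5, 5, 30), (m, r, r, 4, 5, 30), (m, r, t, 5, 5, 30), (u, r, a, 14, 21, 2), (u, r, a, 14, 3, 9), (u, r, q, 5, 21, 2), (u, r, q, 5, 3, 9), (u, r, r, 4, 21, 2), (u, r, r, 4, 3, 9), (u, r, t, 5, 21, 2), (u, r, t, 5, 3, 9), (x, r, a, 14, 20, 35), (x, r, a, 14, 31, 38), (x, r, q, 5, 20, 35), (x, r, q, 5, 31, 38), (x, r, r, 4, 20, 35), (x, r, r, 4, 31, 38), (x, r, t, 5, 20, 35), (x, r, t, 5, 31, 38), (y, r, a, 14, 30, 8), (y, r, q, 5, 30, 8), (y, r, r, 4, 30, 8), (y, r, t, 5, 30, 8)}
π[E, A]: project onto (E, A) (18 duplicate(s) eliminated) → {(r, 20), (r, 21), (r, 3), (r, 30), (r, 31), (r, 5)}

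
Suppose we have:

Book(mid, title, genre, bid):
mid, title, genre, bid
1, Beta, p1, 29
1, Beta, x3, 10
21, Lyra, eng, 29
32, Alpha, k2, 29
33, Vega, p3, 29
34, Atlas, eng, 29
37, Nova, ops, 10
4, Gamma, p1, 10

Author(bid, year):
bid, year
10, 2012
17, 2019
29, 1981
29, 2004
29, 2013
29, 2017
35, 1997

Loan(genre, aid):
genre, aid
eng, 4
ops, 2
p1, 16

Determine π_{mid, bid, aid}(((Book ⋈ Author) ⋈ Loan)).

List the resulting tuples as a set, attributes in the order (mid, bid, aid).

Joining Book and Author on bid yields {(1, Beta, p1, 29, 1981), (1, Beta, p1, 29, 2004), (1, Beta, p1, 29, 2013), (1, Beta, p1, 29, 2017), (1, Beta, x3, 10, 2012), (21, Lyra, eng, 29, 1981), (21, Lyra, eng, 29, 2004), (21, Lyra, eng, 29, 2013), (21, Lyra, eng, 29, 2017), (32, Alpha, k2, 29, 1981), (32, Alpha, k2, 29, 2004), (32, Alpha, k2, 29, 2013), (32, Alpha, k2, 29, 2017), (33, Vega, p3, 29, 1981), (33, Vega, p3, 29, 2004), (33, Vega, p3, 29, 2013), (33, Vega, p3, 29, 2017), (34, Atlas, eng, 29, 1981), (34, Atlas, eng, 29, 2004), (34, Atlas, eng, 29, 2013), (34, Atlas, eng, 29, 2017), (37, Nova, ops, 10, 2012), (4, Gamma, p1, 10, 2012)}.
Joining (Book ⋈ Author) and Loan on genre yields {(1, Beta, p1, 29, 1981, 16), (1, Beta, p1, 29, 2004, 16), (1, Beta, p1, 29, 2013, 16), (1, Beta, p1, 29, 2017, 16), (21, Lyra, eng, 29, 1981, 4), (21, Lyra, eng, 29, 2004, 4), (21, Lyra, eng, 29, 2013, 4), (21, Lyra, eng, 29, 2017, 4), (34, Atlas, eng, 29, 1981, 4), (34, Atlas, eng, 29, 2004, 4), (34, Atlas, eng, 29, 2013, 4), (34, Atlas, eng, 29, 2017, 4), (37, Nova, ops, 10, 2012, 2), (4, Gamma, p1, 10, 2012, 16)}.
π[mid, bid, aid]: project onto (mid, bid, aid) (9 duplicate(s) eliminated) → {(1, 29, 16), (21, 29, 4), (34, 29, 4), (37, 10, 2), (4, 10, 16)}

{(1, 29, 16), (21, 29, 4), (34, 29, 4), (37, 10, 2), (4, 10, 16)}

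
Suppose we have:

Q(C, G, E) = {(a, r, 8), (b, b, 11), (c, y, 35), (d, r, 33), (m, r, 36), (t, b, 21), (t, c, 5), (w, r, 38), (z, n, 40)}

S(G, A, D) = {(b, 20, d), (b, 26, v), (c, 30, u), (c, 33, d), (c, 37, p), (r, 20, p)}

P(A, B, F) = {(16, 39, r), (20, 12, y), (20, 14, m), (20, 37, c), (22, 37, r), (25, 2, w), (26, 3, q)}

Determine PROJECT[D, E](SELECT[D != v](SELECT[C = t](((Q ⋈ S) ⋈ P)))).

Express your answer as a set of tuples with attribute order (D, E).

{(d, 21)}

Q ⋈ S (natural join on G): {(a, r, 8, 20, p), (b, b, 11, 20, d), (b, b, 11, 26, v), (d, r, 33, 20, p), (m, r, 36, 20, p), (t, b, 21, 20, d), (t, b, 21, 26, v), (t, c, 5, 30, u), (t, c, 5, 33, d), (t, c, 5, 37, p), (w, r, 38, 20, p)}
(Q ⋈ S) ⋈ P (natural join on A): {(a, r, 8, 20, p, 12, y), (a, r, 8, 20, p, 14, m), (a, r, 8, 20, p, 37, c), (b, b, 11, 20, d, 12, y), (b, b, 11, 20, d, 14, m), (b, b, 11, 20, d, 37, c), (b, b, 11, 26, v, 3, q), (d, r, 33, 20, p, 12, y), (d, r, 33, 20, p, 14, m), (d, r, 33, 20, p, 37, c), (m, r, 36, 20, p, 12, y), (m, r, 36, 20, p, 14, m), (m, r, 36, 20, p, 37, c), (t, b, 21, 20, d, 12, y), (t, b, 21, 20, d, 14, m), (t, b, 21, 20, d, 37, c), (t, b, 21, 26, v, 3, q), (w, r, 38, 20, p, 12, y), (w, r, 38, 20, p, 14, m), (w, r, 38, 20, p, 37, c)}
Selection C = t: {(t, b, 21, 20, d, 12, y), (t, b, 21, 20, d, 14, m), (t, b, 21, 20, d, 37, c), (t, b, 21, 26, v, 3, q)}
Selection D != v: {(t, b, 21, 20, d, 12, y), (t, b, 21, 20, d, 14, m), (t, b, 21, 20, d, 37, c)}
π[D, E]: project onto (D, E) (2 duplicate(s) eliminated) → {(d, 21)}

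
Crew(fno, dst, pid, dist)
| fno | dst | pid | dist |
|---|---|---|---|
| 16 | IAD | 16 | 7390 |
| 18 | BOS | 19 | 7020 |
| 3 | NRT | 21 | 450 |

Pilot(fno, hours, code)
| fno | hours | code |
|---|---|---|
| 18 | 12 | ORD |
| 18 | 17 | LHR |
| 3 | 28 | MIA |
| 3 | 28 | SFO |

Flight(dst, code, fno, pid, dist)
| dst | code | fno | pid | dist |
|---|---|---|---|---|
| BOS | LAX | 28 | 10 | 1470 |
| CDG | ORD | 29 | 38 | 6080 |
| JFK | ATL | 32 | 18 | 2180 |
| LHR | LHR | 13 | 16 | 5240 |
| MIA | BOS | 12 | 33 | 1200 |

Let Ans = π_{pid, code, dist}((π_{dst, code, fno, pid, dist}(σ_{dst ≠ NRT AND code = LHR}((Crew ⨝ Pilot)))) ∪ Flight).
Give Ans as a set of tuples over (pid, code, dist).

Natural join on fno: {(18, BOS, 19, 7020, 12, ORD), (18, BOS, 19, 7020, 17, LHR), (3, NRT, 21, 450, 28, MIA), (3, NRT, 21, 450, 28, SFO)}
σ[dst ≠ NRT AND code = LHR]: keep tuples satisfying dst ≠ NRT AND code = LHR → {(18, BOS, 19, 7020, 17, LHR)}
Projecting to dst, code, fno, pid, dist: {(BOS, LHR, 18, 19, 7020)}
Taking the union: {(BOS, LAX, 28, 10, 1470), (BOS, LHR, 18, 19, 7020), (CDG, ORD, 29, 38, 6080), (JFK, ATL, 32, 18, 2180), (LHR, LHR, 13, 16, 5240), (MIA, BOS, 12, 33, 1200)}
Projecting to pid, code, dist: {(10, LAX, 1470), (16, LHR, 5240), (18, ATL, 2180), (19, LHR, 7020), (33, BOS, 1200), (38, ORD, 6080)}

{(10, LAX, 1470), (16, LHR, 5240), (18, ATL, 2180), (19, LHR, 7020), (33, BOS, 1200), (38, ORD, 6080)}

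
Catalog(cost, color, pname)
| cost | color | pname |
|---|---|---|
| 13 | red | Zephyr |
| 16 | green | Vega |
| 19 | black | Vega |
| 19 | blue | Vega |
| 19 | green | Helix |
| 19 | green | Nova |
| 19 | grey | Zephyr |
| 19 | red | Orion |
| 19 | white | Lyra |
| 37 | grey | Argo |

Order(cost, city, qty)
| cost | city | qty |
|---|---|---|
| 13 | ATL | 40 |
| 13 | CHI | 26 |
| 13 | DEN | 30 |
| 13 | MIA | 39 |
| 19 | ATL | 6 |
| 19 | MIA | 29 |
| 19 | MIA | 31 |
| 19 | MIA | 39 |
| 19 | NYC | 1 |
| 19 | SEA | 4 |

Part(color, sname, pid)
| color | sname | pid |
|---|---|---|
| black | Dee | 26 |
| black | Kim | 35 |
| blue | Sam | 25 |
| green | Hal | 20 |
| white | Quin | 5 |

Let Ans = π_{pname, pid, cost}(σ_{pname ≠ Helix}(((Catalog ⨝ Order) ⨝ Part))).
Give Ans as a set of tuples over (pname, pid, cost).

Natural join on cost: {(13, red, Zephyr, ATL, 40), (13, red, Zephyr, CHI, 26), (13, red, Zephyr, DEN, 30), (13, red, Zephyr, MIA, 39), (19, black, Vega, ATL, 6), (19, black, Vega, MIA, 29), (19, black, Vega, MIA, 31), (19, black, Vega, MIA, 39), (19, black, Vega, NYC, 1), (19, black, Vega, SEA, 4), (19, blue, Vega, ATL, 6), (19, blue, Vega, MIA, 29), (19, blue, Vega, MIA, 31), (19, blue, Vega, MIA, 39), (19, blue, Vega, NYC, 1), (19, blue, Vega, SEA, 4), (19, green, Helix, ATL, 6), (19, green, Helix, MIA, 29), (19, green, Helix, MIA, 31), (19, green, Helix, MIA, 39), (19, green, Helix, NYC, 1), (19, green, Helix, SEA, 4), (19, green, Nova, ATL, 6), (19, green, Nova, MIA, 29), (19, green, Nova, MIA, 31), (19, green, Nova, MIA, 39), (19, green, Nova, NYC, 1), (19, green, Nova, SEA, 4), (19, grey, Zephyr, ATL, 6), (19, grey, Zephyr, MIA, 29), (19, grey, Zephyr, MIA, 31), (19, grey, Zephyr, MIA, 39), (19, grey, Zephyr, NYC, 1), (19, grey, Zephyr, SEA, 4), (19, red, Orion, ATL, 6), (19, red, Orion, MIA, 29), (19, red, Orion, MIA, 31), (19, red, Orion, MIA, 39), (19, red, Orion, NYC, 1), (19, red, Orion, SEA, 4), (19, white, Lyra, ATL, 6), (19, white, Lyra, MIA, 29), (19, white, Lyra, MIA, 31), (19, white, Lyra, MIA, 39), (19, white, Lyra, NYC, 1), (19, white, Lyra, SEA, 4)}
Natural join on color: {(19, black, Vega, ATL, 6, Dee, 26), (19, black, Vega, ATL, 6, Kim, 35), (19, black, Vega, MIA, 29, Dee, 26), (19, black, Vega, MIA, 29, Kim, 35), (19, black, Vega, MIA, 31, Dee, 26), (19, black, Vega, MIA, 31, Kim, 35), (19, black, Vega, MIA, 39, Dee, 26), (19, black, Vega, MIA, 39, Kim, 35), (19, black, Vega, NYC, 1, Dee, 26), (19, black, Vega, NYC, 1, Kim, 35), (19, black, Vega, SEA, 4, Dee, 26), (19, black, Vega, SEA, 4, Kim, 35), (19, blue, Vega, ATL, 6, Sam, 25), (19, blue, Vega, MIA, 29, Sam, 25), (19, blue, Vega, MIA, 31, Sam, 25), (19, blue, Vega, MIA, 39, Sam, 25), (19, blue, Vega, NYC, 1, Sam, 25), (19, blue, Vega, SEA, 4, Sam, 25), (19, green, Helix, ATL, 6, Hal, 20), (19, green, Helix, MIA, 29, Hal, 20), (19, green, Helix, MIA, 31, Hal, 20), (19, green, Helix, MIA, 39, Hal, 20), (19, green, Helix, NYC, 1, Hal, 20), (19, green, Helix, SEA, 4, Hal, 20), (19, green, Nova, ATL, 6, Hal, 20), (19, green, Nova, MIA, 29, Hal, 20), (19, green, Nova, MIA, 31, Hal, 20), (19, green, Nova, MIA, 39, Hal, 20), (19, green, Nova, NYC, 1, Hal, 20), (19, green, Nova, SEA, 4, Hal, 20), (19, white, Lyra, ATL, 6, Quin, 5), (19, white, Lyra, MIA, 29, Quin, 5), (19, white, Lyra, MIA, 31, Quin, 5), (19, white, Lyra, MIA, 39, Quin, 5), (19, white, Lyra, NYC, 1, Quin, 5), (19, white, Lyra, SEA, 4, Quin, 5)}
Apply σ_{pname ≠ Helix}; surviving tuples: {(19, black, Vega, ATL, 6, Dee, 26), (19, black, Vega, ATL, 6, Kim, 35), (19, black, Vega, MIA, 29, Dee, 26), (19, black, Vega, MIA, 29, Kim, 35), (19, black, Vega, MIA, 31, Dee, 26), (19, black, Vega, MIA, 31, Kim, 35), (19, black, Vega, MIA, 39, Dee, 26), (19, black, Vega, MIA, 39, Kim, 35), (19, black, Vega, NYC, 1, Dee, 26), (19, black, Vega, NYC, 1, Kim, 35), (19, black, Vega, SEA, 4, Dee, 26), (19, black, Vega, SEA, 4, Kim, 35), (19, blue, Vega, ATL, 6, Sam, 25), (19, blue, Vega, MIA, 29, Sam, 25), (19, blue, Vega, MIA, 31, Sam, 25), (19, blue, Vega, MIA, 39, Sam, 25), (19, blue, Vega, NYC, 1, Sam, 25), (19, blue, Vega, SEA, 4, Sam, 25), (19, green, Nova, ATL, 6, Hal, 20), (19, green, Nova, MIA, 29, Hal, 20), (19, green, Nova, MIA, 31, Hal, 20), (19, green, Nova, MIA, 39, Hal, 20), (19, green, Nova, NYC, 1, Hal, 20), (19, green, Nova, SEA, 4, Hal, 20), (19, white, Lyra, ATL, 6, Quin, 5), (19, white, Lyra, MIA, 29, Quin, 5), (19, white, Lyra, MIA, 31, Quin, 5), (19, white, Lyra, MIA, 39, Quin, 5), (19, white, Lyra, NYC, 1, Quin, 5), (19, white, Lyra, SEA, 4, Quin, 5)}
Keep only column(s) pname, pid, cost (25 duplicate(s) eliminated): {(Lyra, 5, 19), (Nova, 20, 19), (Vega, 25, 19), (Vega, 26, 19), (Vega, 35, 19)}

{(Lyra, 5, 19), (Nova, 20, 19), (Vega, 25, 19), (Vega, 26, 19), (Vega, 35, 19)}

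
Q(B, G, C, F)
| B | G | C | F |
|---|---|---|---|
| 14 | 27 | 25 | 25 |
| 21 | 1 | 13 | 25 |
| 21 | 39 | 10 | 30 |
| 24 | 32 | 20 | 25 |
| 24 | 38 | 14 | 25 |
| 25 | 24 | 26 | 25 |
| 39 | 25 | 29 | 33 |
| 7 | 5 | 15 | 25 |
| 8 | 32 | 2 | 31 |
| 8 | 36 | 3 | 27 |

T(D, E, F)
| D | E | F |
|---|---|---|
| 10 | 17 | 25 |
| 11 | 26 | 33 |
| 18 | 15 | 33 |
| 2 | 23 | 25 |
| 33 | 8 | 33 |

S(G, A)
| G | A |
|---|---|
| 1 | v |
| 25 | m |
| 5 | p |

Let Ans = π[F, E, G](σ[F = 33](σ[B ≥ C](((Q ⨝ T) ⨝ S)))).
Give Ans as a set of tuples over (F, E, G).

{(33, 15, 25), (33, 26, 25), (33, 8, 25)}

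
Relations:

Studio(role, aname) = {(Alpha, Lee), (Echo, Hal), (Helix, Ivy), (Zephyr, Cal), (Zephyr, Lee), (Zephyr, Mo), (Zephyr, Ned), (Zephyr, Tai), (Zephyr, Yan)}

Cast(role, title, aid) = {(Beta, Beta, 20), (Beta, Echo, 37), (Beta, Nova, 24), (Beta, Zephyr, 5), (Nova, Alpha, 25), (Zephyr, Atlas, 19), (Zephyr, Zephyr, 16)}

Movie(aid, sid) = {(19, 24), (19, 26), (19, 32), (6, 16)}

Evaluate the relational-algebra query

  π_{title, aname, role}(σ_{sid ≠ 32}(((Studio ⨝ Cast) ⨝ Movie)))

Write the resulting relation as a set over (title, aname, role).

{(Atlas, Cal, Zephyr), (Atlas, Lee, Zephyr), (Atlas, Mo, Zephyr), (Atlas, Ned, Zephyr), (Atlas, Tai, Zephyr), (Atlas, Yan, Zephyr)}

Studio ⋈ Cast (natural join on role): {(Zephyr, Cal, Atlas, 19), (Zephyr, Cal, Zephyr, 16), (Zephyr, Lee, Atlas, 19), (Zephyr, Lee, Zephyr, 16), (Zephyr, Mo, Atlas, 19), (Zephyr, Mo, Zephyr, 16), (Zephyr, Ned, Atlas, 19), (Zephyr, Ned, Zephyr, 16), (Zephyr, Tai, Atlas, 19), (Zephyr, Tai, Zephyr, 16), (Zephyr, Yan, Atlas, 19), (Zephyr, Yan, Zephyr, 16)}
(Studio ⨝ Cast) ⋈ Movie (natural join on aid): {(Zephyr, Cal, Atlas, 19, 24), (Zephyr, Cal, Atlas, 19, 26), (Zephyr, Cal, Atlas, 19, 32), (Zephyr, Lee, Atlas, 19, 24), (Zephyr, Lee, Atlas, 19, 26), (Zephyr, Lee, Atlas, 19, 32), (Zephyr, Mo, Atlas, 19, 24), (Zephyr, Mo, Atlas, 19, 26), (Zephyr, Mo, Atlas, 19, 32), (Zephyr, Ned, Atlas, 19, 24), (Zephyr, Ned, Atlas, 19, 26), (Zephyr, Ned, Atlas, 19, 32), (Zephyr, Tai, Atlas, 19, 24), (Zephyr, Tai, Atlas, 19, 26), (Zephyr, Tai, Atlas, 19, 32), (Zephyr, Yan, Atlas, 19, 24), (Zephyr, Yan, Atlas, 19, 26), (Zephyr, Yan, Atlas, 19, 32)}
Filtering on sid ≠ 32 leaves {(Zephyr, Cal, Atlas, 19, 24), (Zephyr, Cal, Atlas, 19, 26), (Zephyr, Lee, Atlas, 19, 24), (Zephyr, Lee, Atlas, 19, 26), (Zephyr, Mo, Atlas, 19, 24), (Zephyr, Mo, Atlas, 19, 26), (Zephyr, Ned, Atlas, 19, 24), (Zephyr, Ned, Atlas, 19, 26), (Zephyr, Tai, Atlas, 19, 24), (Zephyr, Tai, Atlas, 19, 26), (Zephyr, Yan, Atlas, 19, 24), (Zephyr, Yan, Atlas, 19, 26)}.
Projecting to title, aname, role (6 duplicate(s) eliminated): {(Atlas, Cal, Zephyr), (Atlas, Lee, Zephyr), (Atlas, Mo, Zephyr), (Atlas, Ned, Zephyr), (Atlas, Tai, Zephyr), (Atlas, Yan, Zephyr)}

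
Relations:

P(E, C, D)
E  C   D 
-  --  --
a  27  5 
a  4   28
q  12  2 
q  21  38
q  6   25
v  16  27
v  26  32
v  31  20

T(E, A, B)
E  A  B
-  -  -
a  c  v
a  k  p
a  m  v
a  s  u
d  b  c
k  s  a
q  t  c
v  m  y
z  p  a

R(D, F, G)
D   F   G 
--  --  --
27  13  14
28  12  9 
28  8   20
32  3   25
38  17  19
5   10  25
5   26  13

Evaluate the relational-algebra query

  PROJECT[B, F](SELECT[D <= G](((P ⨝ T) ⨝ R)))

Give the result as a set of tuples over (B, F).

{(p, 10), (p, 26), (u, 10), (u, 26), (v, 10), (v, 26)}

Joining P and T on E yields {(a, 27, 5, c, v), (a, 27, 5, k, p), (a, 27, 5, m, v), (a, 27, 5, s, u), (a, 4, 28, c, v), (a, 4, 28, k, p), (a, 4, 28, m, v), (a, 4, 28, s, u), (q, 12, 2, t, c), (q, 21, 38, t, c), (q, 6, 25, t, c), (v, 16, 27, m, y), (v, 26, 32, m, y), (v, 31, 20, m, y)}.
Joining (P ⨝ T) and R on D yields {(a, 27, 5, c, v, 10, 25), (a, 27, 5, c, v, 26, 13), (a, 27, 5, k, p, 10, 25), (a, 27, 5, k, p, 26, 13), (a, 27, 5, m, v, 10, 25), (a, 27, 5, m, v, 26, 13), (a, 27, 5, s, u, 10, 25), (a, 27, 5, s, u, 26, 13), (a, 4, 28, c, v, 12, 9), (a, 4, 28, c, v, 8, 20), (a, 4, 28, k, p, 12, 9), (a, 4, 28, k, p, 8, 20), (a, 4, 28, m, v, 12, 9), (a, 4, 28, m, v, 8, 20), (a, 4, 28, s, u, 12, 9), (a, 4, 28, s, u, 8, 20), (q, 21, 38, t, c, 17, 19), (v, 16, 27, m, y, 13, 14), (v, 26, 32, m, y, 3, 25)}.
Apply σ_{D <= G}; surviving tuples: {(a, 27, 5, c, v, 10, 25), (a, 27, 5, c, v, 26, 13), (a, 27, 5, k, p, 10, 25), (a, 27, 5, k, p, 26, 13), (a, 27, 5, m, v, 10, 25), (a, 27, 5, m, v, 26, 13), (a, 27, 5, s, u, 10, 25), (a, 27, 5, s, u, 26, 13)}
Projecting to B, F (2 duplicate(s) eliminated): {(p, 10), (p, 26), (u, 10), (u, 26), (v, 10), (v, 26)}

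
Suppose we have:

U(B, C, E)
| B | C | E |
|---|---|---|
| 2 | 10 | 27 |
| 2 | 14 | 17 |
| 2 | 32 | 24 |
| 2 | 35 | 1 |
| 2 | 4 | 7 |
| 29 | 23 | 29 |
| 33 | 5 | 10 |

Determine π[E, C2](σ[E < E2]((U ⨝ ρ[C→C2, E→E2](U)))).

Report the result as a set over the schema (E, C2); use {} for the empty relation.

ρ[C→C2, E→E2]: schema becomes (B, C2, E2); tuples unchanged.
Joining U and ρ[C→C2, E→E2](U) on B yields {(2, 10, 27, 10, 27), (2, 10, 27, 14, 17), (2, 10, 27, 32, 24), (2, 10, 27, 35, 1), (2, 10, 27, 4, 7), (2, 14, 17, 10, 27), (2, 14, 17, 14, 17), (2, 14, 17, 32, 24), (2, 14, 17, 35, 1), (2, 14, 17, 4, 7), (2, 32, 24, 10, 27), (2, 32, 24, 14, 17), (2, 32, 24, 32, 24), (2, 32, 24, 35, 1), (2, 32, 24, 4, 7), (2, 35, 1, 10, 27), (2, 35, 1, 14, 17), (2, 35, 1, 32, 24), (2, 35, 1, 35, 1), (2, 35, 1, 4, 7), (2, 4, 7, 10, 27), (2, 4, 7, 14, 17), (2, 4, 7, 32, 24), (2, 4, 7, 35, 1), (2, 4, 7, 4, 7), (29, 23, 29, 23, 29), (33, 5, 10, 5, 10)}.
Filtering on E < E2 leaves {(2, 14, 17, 10, 27), (2, 14, 17, 32, 24), (2, 32, 24, 10, 27), (2, 35, 1, 10, 27), (2, 35, 1, 14, 17), (2, 35, 1, 32, 24), (2, 35, 1, 4, 7), (2, 4, 7, 10, 27), (2, 4, 7, 14, 17), (2, 4, 7, 32, 24)}.
π[E, C2]: project onto (E, C2) → {(1, 10), (1, 14), (1, 32), (1, 4), (17, 10), (17, 32), (24, 10), (7, 10), (7, 14), (7, 32)}

{(1, 10), (1, 14), (1, 32), (1, 4), (17, 10), (17, 32), (24, 10), (7, 10), (7, 14), (7, 32)}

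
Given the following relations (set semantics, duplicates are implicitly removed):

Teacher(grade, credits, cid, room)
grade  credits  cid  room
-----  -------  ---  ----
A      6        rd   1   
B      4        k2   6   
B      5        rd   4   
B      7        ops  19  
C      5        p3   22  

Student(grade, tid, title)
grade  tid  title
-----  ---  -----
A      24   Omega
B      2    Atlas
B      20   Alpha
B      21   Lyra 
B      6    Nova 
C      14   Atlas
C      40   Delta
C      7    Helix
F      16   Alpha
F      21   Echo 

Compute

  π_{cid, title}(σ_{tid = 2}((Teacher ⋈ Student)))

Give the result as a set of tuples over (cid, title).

Natural join on grade: {(A, 6, rd, 1, 24, Omega), (B, 4, k2, 6, 2, Atlas), (B, 4, k2, 6, 20, Alpha), (B, 4, k2, 6, 21, Lyra), (B, 4, k2, 6, 6, Nova), (B, 5, rd, 4, 2, Atlas), (B, 5, rd, 4, 20, Alpha), (B, 5, rd, 4, 21, Lyra), (B, 5, rd, 4, 6, Nova), (B, 7, ops, 19, 2, Atlas), (B, 7, ops, 19, 20, Alpha), (B, 7, ops, 19, 21, Lyra), (B, 7, ops, 19, 6, Nova), (C, 5, p3, 22, 14, Atlas), (C, 5, p3, 22, 40, Delta), (C, 5, p3, 22, 7, Helix)}
Apply σ_{tid = 2}; surviving tuples: {(B, 4, k2, 6, 2, Atlas), (B, 5, rd, 4, 2, Atlas), (B, 7, ops, 19, 2, Atlas)}
Keep only column(s) cid, title: {(k2, Atlas), (ops, Atlas), (rd, Atlas)}

{(k2, Atlas), (ops, Atlas), (rd, Atlas)}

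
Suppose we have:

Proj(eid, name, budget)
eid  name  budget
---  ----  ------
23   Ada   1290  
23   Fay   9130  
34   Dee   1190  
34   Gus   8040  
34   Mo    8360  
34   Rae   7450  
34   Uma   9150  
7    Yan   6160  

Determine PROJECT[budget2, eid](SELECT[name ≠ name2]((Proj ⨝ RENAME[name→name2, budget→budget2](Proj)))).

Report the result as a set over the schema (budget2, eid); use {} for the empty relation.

{(1190, 34), (1290, 23), (7450, 34), (8040, 34), (8360, 34), (9130, 23), (9150, 34)}

ρ[name→name2, budget→budget2]: schema becomes (eid, name2, budget2); tuples unchanged.
Natural join on eid: {(23, Ada, 1290, Ada, 1290), (23, Ada, 1290, Fay, 9130), (23, Fay, 9130, Ada, 1290), (23, Fay, 9130, Fay, 9130), (34, Dee, 1190, Dee, 1190), (34, Dee, 1190, Gus, 8040), (34, Dee, 1190, Mo, 8360), (34, Dee, 1190, Rae, 7450), (34, Dee, 1190, Uma, 9150), (34, Gus, 8040, Dee, 1190), (34, Gus, 8040, Gus, 8040), (34, Gus, 8040, Mo, 8360), (34, Gus, 8040, Rae, 7450), (34, Gus, 8040, Uma, 9150), (34, Mo, 8360, Dee, 1190), (34, Mo, 8360, Gus, 8040), (34, Mo, 8360, Mo, 8360), (34, Mo, 8360, Rae, 7450), (34, Mo, 8360, Uma, 9150), (34, Rae, 7450, Dee, 1190), (34, Rae, 7450, Gus, 8040), (34, Rae, 7450, Mo, 8360), (34, Rae, 7450, Rae, 7450), (34, Rae, 7450, Uma, 9150), (34, Uma, 9150, Dee, 1190), (34, Uma, 9150, Gus, 8040), (34, Uma, 9150, Mo, 8360), (34, Uma, 9150, Rae, 7450), (34, Uma, 9150, Uma, 9150), (7, Yan, 6160, Yan, 6160)}
σ[name ≠ name2]: keep tuples satisfying name ≠ name2 → {(23, Ada, 1290, Fay, 9130), (23, Fay, 9130, Ada, 1290), (34, Dee, 1190, Gus, 8040), (34, Dee, 1190, Mo, 8360), (34, Dee, 1190, Rae, 7450), (34, Dee, 1190, Uma, 9150), (34, Gus, 8040, Dee, 1190), (34, Gus, 8040, Mo, 8360), (34, Gus, 8040, Rae, 7450), (34, Gus, 8040, Uma, 9150), (34, Mo, 8360, Dee, 1190), (34, Mo, 8360, Gus, 8040), (34, Mo, 8360, Rae, 7450), (34, Mo, 8360, Uma, 9150), (34, Rae, 7450, Dee, 1190), (34, Rae, 7450, Gus, 8040), (34, Rae, 7450, Mo, 8360), (34, Rae, 7450, Uma, 9150), (34, Uma, 9150, Dee, 1190), (34, Uma, 9150, Gus, 8040), (34, Uma, 9150, Mo, 8360), (34, Uma, 9150, Rae, 7450)}
π[budget2, eid]: project onto (budget2, eid) (15 duplicate(s) eliminated) → {(1190, 34), (1290, 23), (7450, 34), (8040, 34), (8360, 34), (9130, 23), (9150, 34)}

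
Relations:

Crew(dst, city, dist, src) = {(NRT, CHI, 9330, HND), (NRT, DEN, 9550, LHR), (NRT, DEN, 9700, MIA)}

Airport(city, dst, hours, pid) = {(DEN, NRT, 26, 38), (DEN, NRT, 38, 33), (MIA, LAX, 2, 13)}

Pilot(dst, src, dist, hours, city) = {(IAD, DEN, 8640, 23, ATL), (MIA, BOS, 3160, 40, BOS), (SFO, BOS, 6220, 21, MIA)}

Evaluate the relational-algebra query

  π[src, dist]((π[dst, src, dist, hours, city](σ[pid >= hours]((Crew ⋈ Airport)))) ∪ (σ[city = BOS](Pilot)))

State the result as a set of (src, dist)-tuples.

{(BOS, 3160), (LHR, 9550), (MIA, 9700)}

Joining Crew and Airport on dst, city yields {(NRT, DEN, 9550, LHR, 26, 38), (NRT, DEN, 9550, LHR, 38, 33), (NRT, DEN, 9700, MIA, 26, 38), (NRT, DEN, 9700, MIA, 38, 33)}.
Filtering on pid >= hours leaves {(NRT, DEN, 9550, LHR, 26, 38), (NRT, DEN, 9700, MIA, 26, 38)}.
π[dst, src, dist, hours, city]: project onto (dst, src, dist, hours, city) → {(NRT, LHR, 9550, 26, DEN), (NRT, MIA, 9700, 26, DEN)}
Filtering on city = BOS leaves {(MIA, BOS, 3160, 40, BOS)}.
Set union of the two operands is {(MIA, BOS, 3160, 40, BOS), (NRT, LHR, 9550, 26, DEN), (NRT, MIA, 9700, 26, DEN)}.
π[src, dist]: project onto (src, dist) → {(BOS, 3160), (LHR, 9550), (MIA, 9700)}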